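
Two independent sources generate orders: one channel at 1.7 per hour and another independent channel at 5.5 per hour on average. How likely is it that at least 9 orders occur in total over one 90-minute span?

Independent Poisson processes superpose: combined rate λ = 1.7 + 5.5 = 7.2 per hour.
Over the interval, μ = 7.2 × 1.5 = 10.8 (a 90-minute span = 1.5 hours).
P(N ≥ 9) = 1 − P(N ≤ 8) ≈ 0.7498.

0.7498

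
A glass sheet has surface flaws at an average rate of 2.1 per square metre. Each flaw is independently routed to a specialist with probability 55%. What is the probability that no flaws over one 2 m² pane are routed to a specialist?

Thinning: the flaws that are routed to a specialist themselves form a Poisson process with rate 0.55 × 2.1 = 1.155 per square metre.
Over the interval, μ = 1.155 × 2 = 2.31 (a 2 m² pane = 2 square metres).
P(N = 0) = e^(−2.31) · 2.31^0/0! ≈ 0.0993.

0.0993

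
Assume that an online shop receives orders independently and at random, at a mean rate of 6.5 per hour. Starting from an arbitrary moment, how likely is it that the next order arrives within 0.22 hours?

Inter-arrival times are exponential with rate λ = 6.5 per hour.
P(T ≤ 0.22) = 1 − e^(−λt) = 1 − e^(−6.5 × 0.22) = 1 − e^(−1.43) ≈ 0.7607.

0.7607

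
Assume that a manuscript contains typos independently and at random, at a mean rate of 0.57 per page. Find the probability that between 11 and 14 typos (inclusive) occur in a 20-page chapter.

Over the interval, μ = 0.57 × 20 = 11.4 (a 20-page chapter = 20 pages).
P(11 ≤ N ≤ 14) = Σ_{j=11}^{14} e^(−11.4) · 11.4^j/j! ≈ 0.4103.

0.4103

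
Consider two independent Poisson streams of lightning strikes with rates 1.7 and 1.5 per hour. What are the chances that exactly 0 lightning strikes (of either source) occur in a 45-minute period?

0.0907

Independent Poisson processes superpose: combined rate λ = 1.7 + 1.5 = 3.2 per hour.
Over the interval, μ = 3.2 × 0.75 = 2.4 (a 45-minute period = 0.75 hours).
P(N = 0) = e^(−2.4) · 2.4^0/0! ≈ 0.0907.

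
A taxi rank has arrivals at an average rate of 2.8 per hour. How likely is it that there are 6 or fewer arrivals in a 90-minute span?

Over the interval, μ = 2.8 × 1.5 = 4.2 (a 90-minute span = 1.5 hours).
P(N ≤ 6) = Σ_{j=0}^{6} e^(−μ) μ^j/j! ≈ 0.8675.

0.8675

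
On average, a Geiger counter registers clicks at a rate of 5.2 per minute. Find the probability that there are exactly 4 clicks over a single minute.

0.1681

With mean μ = 5.2 per minute,
P(N = 4) = e^(−μ) μ^4/4! = e^(−5.2) · 5.2^4/24 ≈ 0.1681.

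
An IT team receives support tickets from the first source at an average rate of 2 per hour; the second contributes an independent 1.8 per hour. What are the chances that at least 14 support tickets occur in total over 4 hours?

0.6556

Independent Poisson processes superpose: combined rate λ = 2 + 1.8 = 3.8 per hour.
Over the interval, μ = 3.8 × 4 = 15.2 (4 hours).
P(N ≥ 14) = 1 − P(N ≤ 13) ≈ 0.6556.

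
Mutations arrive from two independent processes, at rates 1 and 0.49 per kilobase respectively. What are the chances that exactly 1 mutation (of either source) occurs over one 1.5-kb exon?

0.2391

Independent Poisson processes superpose: combined rate λ = 1 + 0.49 = 1.49 per kilobase.
Over the interval, μ = 1.49 × 1.5 = 2.235 (a 1.5-kb exon = 1.5 kilobases).
P(N = 1) = e^(−2.235) · 2.235^1/1! ≈ 0.2391.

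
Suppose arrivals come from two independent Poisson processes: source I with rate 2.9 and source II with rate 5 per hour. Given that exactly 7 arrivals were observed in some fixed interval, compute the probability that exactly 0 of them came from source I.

Given the total, each event is independently from source I with probability p = λ_I/(λ_I+λ_II) = 2.9/7.9 ≈ 0.3671.
So K ~ Binomial(7, 2.9/7.9): P(K = 0) = C(7,0) · (2.9/7.9)^0 · (5/7.9)^7 ≈ 0.0407.

0.0407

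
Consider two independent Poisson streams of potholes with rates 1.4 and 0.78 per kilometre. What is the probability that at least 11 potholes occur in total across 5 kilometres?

Independent Poisson processes superpose: combined rate λ = 1.4 + 0.78 = 2.18 per kilometre.
Over the interval, μ = 2.18 × 5 = 10.9 (5 kilometres).
P(N ≥ 11) = 1 − P(N ≤ 10) ≈ 0.5281.

0.5281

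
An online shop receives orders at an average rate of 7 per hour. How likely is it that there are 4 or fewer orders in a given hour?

0.1730

With mean μ = 7 per hour,
P(N ≤ 4) = Σ_{j=0}^{4} e^(−μ) μ^j/j! ≈ 0.1730.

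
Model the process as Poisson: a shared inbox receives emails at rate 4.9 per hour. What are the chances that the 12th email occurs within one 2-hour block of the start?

Over the interval, μ = 4.9 × 2 = 9.8 (a 2-hour block = 2 hours).
The 12th arrival falls in the interval iff at least 12 events occur there: P(S_12 ≤ t) = P(N ≥ 12) = 1 − P(N ≤ 11) ≈ 0.2807.

0.2807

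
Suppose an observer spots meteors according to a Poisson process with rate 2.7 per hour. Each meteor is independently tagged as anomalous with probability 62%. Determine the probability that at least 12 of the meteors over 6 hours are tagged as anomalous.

Thinning: the meteors that are tagged as anomalous themselves form a Poisson process with rate 0.62 × 2.7 = 1.674 per hour.
Over the interval, μ = 1.674 × 6 = 10.044 (6 hours).
P(N ≥ 12) = 1 − P(N ≤ 11) ≈ 0.3082.

0.3082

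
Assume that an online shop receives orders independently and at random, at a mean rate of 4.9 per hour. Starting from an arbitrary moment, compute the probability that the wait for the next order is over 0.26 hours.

0.2797

The wait for the next event is exponential with rate λ = 4.9 per hour.
P(T > 0.26) = e^(−λt) = e^(−4.9 × 0.26) = e^(−1.274) ≈ 0.2797.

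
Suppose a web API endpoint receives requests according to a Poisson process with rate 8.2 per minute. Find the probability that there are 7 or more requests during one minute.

0.7104

With mean μ = 8.2 per minute,
P(N ≥ 7) = 1 − P(N ≤ 6) = 1 − Σ_{j=0}^{6} e^(−μ) μ^j/j! ≈ 0.7104.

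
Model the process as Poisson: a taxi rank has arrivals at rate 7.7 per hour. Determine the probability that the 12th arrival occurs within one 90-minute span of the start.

Over the interval, μ = 7.7 × 1.5 = 11.55 (a 90-minute span = 1.5 hours).
The 12th arrival falls in the interval iff at least 12 events occur there: P(S_12 ≤ t) = P(N ≥ 12) = 1 − P(N ≤ 11) ≈ 0.4861.

0.4861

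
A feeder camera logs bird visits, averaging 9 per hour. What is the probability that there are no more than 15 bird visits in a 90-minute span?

0.7178

Over the interval, μ = 9 × 1.5 = 13.5 (a 90-minute span = 1.5 hours).
P(N ≤ 15) = Σ_{j=0}^{15} e^(−μ) μ^j/j! ≈ 0.7178.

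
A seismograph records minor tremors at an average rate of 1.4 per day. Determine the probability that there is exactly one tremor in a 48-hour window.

Over the interval, μ = 1.4 × 2 = 2.8 (a 48-hour window = 2 days).
P(N = 1) = e^(−μ) μ^1/1! = e^(−2.8) · 2.8^1/1 ≈ 0.1703.

0.1703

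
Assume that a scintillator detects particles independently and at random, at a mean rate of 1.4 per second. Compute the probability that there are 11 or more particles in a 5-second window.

0.0985

Over the interval, μ = 1.4 × 5 = 7 (a 5-second window = 5 seconds).
P(N ≥ 11) = 1 − P(N ≤ 10) = 1 − Σ_{j=0}^{10} e^(−μ) μ^j/j! ≈ 0.0985.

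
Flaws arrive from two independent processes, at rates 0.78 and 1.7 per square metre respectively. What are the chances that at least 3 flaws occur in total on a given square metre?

0.4510

Independent Poisson processes superpose: combined rate λ = 0.78 + 1.7 = 2.48 per square metre.
So μ = 2.48.
P(N ≥ 3) = 1 − P(N ≤ 2) ≈ 0.4510.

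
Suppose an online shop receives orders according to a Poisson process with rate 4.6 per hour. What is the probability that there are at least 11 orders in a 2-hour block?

Over the interval, μ = 4.6 × 2 = 9.2 (a 2-hour block = 2 hours).
P(N ≥ 11) = 1 − P(N ≤ 10) = 1 − Σ_{j=0}^{10} e^(−μ) μ^j/j! ≈ 0.3180.

0.3180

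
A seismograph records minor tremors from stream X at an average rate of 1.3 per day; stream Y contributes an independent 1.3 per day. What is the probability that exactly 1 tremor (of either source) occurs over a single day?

0.1931

Independent Poisson processes superpose: combined rate λ = 1.3 + 1.3 = 2.6 per day.
So μ = 2.6.
P(N = 1) = e^(−2.6) · 2.6^1/1! ≈ 0.1931.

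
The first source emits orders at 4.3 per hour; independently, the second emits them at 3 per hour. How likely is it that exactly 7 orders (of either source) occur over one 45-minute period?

0.1226

Independent Poisson processes superpose: combined rate λ = 4.3 + 3 = 7.3 per hour.
Over the interval, μ = 7.3 × 0.75 = 5.475 (a 45-minute period = 0.75 hours).
P(N = 7) = e^(−5.475) · 5.475^7/7! ≈ 0.1226.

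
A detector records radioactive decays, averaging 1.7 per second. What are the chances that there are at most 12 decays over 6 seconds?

Over the interval, μ = 1.7 × 6 = 10.2 (6 seconds).
P(N ≤ 12) = Σ_{j=0}^{12} e^(−μ) μ^j/j! ≈ 0.7722.

0.7722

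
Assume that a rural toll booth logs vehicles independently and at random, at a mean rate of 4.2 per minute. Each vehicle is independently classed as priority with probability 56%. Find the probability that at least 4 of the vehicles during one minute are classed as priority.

0.2113

Thinning: the vehicles that are classed as priority themselves form a Poisson process with rate 0.56 × 4.2 = 2.352 per minute.
So μ = 2.352.
P(N ≥ 4) = 1 − P(N ≤ 3) ≈ 0.2113.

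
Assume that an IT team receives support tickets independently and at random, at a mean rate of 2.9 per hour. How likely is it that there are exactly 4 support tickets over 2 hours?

0.1428

Over the interval, μ = 2.9 × 2 = 5.8 (2 hours).
P(N = 4) = e^(−μ) μ^4/4! = e^(−5.8) · 5.8^4/24 ≈ 0.1428.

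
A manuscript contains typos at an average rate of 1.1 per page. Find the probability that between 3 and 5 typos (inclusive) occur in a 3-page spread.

Over the interval, μ = 1.1 × 3 = 3.3 (a 3-page spread = 3 pages).
P(3 ≤ N ≤ 5) = Σ_{j=3}^{5} e^(−3.3) · 3.3^j/j! ≈ 0.5235.

0.5235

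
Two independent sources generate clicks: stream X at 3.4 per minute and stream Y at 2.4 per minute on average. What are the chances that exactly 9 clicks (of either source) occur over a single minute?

Independent Poisson processes superpose: combined rate λ = 3.4 + 2.4 = 5.8 per minute.
So μ = 5.8.
P(N = 9) = e^(−5.8) · 5.8^9/9! ≈ 0.0620.

0.0620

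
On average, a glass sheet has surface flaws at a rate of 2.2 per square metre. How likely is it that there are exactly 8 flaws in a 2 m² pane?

0.0428

Over the interval, μ = 2.2 × 2 = 4.4 (a 2 m² pane = 2 square metres).
P(N = 8) = e^(−μ) μ^8/8! = e^(−4.4) · 4.4^8/40320 ≈ 0.0428.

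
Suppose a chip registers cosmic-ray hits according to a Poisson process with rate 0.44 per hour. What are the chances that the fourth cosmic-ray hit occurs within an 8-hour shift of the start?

0.4677

Over the interval, μ = 0.44 × 8 = 3.52 (an 8-hour shift = 8 hours).
The fourth arrival falls in the interval iff at least 4 events occur there: P(S_4 ≤ t) = P(N ≥ 4) = 1 − P(N ≤ 3) ≈ 0.4677.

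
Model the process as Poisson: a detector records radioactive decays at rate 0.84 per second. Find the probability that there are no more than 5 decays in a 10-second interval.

0.1573

Over the interval, μ = 0.84 × 10 = 8.4 (a 10-second interval = 10 seconds).
P(N ≤ 5) = Σ_{j=0}^{5} e^(−μ) μ^j/j! ≈ 0.1573.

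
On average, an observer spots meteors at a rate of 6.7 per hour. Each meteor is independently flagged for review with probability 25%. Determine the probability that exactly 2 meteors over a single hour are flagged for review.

0.2628

Thinning: the meteors that are flagged for review themselves form a Poisson process with rate 0.25 × 6.7 = 1.675 per hour.
So μ = 1.675.
P(N = 2) = e^(−1.675) · 1.675^2/2! ≈ 0.2628.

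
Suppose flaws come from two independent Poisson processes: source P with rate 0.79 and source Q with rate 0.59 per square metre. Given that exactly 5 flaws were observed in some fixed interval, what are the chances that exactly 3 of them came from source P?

0.3429

Given the total, each event is independently from source P with probability p = λ_P/(λ_P+λ_Q) = 0.79/1.38 ≈ 0.5725.
So K ~ Binomial(5, 0.79/1.38): P(K = 3) = C(5,3) · (0.79/1.38)^3 · (0.59/1.38)^2 ≈ 0.3429.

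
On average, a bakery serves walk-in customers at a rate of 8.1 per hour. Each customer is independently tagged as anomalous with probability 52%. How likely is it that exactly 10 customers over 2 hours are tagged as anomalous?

Thinning: the customers that are tagged as anomalous themselves form a Poisson process with rate 0.52 × 8.1 = 4.212 per hour.
Over the interval, μ = 4.212 × 2 = 8.424 (2 hours).
P(N = 10) = e^(−8.424) · 8.424^10/10! ≈ 0.1089.

0.1089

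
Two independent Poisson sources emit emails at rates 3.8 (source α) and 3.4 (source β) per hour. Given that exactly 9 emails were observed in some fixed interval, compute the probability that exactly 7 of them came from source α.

Given the total, each event is independently from source α with probability p = λ_α/(λ_α+λ_β) = 3.8/7.2 ≈ 0.5278.
So K ~ Binomial(9, 3.8/7.2): P(K = 7) = C(9,7) · (3.8/7.2)^7 · (3.4/7.2)^2 ≈ 0.0916.

0.0916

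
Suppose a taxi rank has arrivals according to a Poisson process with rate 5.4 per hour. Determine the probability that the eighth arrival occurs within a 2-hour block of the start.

0.8434

Over the interval, μ = 5.4 × 2 = 10.8 (a 2-hour block = 2 hours).
The eighth arrival falls in the interval iff at least 8 events occur there: P(S_8 ≤ t) = P(N ≥ 8) = 1 − P(N ≤ 7) ≈ 0.8434.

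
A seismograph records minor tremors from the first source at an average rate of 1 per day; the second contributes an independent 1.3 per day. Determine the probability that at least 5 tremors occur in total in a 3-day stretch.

Independent Poisson processes superpose: combined rate λ = 1 + 1.3 = 2.3 per day.
Over the interval, μ = 2.3 × 3 = 6.9 (a 3-day stretch = 3 days).
P(N ≥ 5) = 1 − P(N ≤ 4) ≈ 0.8177.

0.8177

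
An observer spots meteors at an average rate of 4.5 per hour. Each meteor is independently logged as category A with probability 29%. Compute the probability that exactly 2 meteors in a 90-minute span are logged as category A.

0.2705

Thinning: the meteors that are logged as category A themselves form a Poisson process with rate 0.29 × 4.5 = 1.305 per hour.
Over the interval, μ = 1.305 × 1.5 = 1.9575 (a 90-minute span = 1.5 hours).
P(N = 2) = e^(−1.9575) · 1.9575^2/2! ≈ 0.2705.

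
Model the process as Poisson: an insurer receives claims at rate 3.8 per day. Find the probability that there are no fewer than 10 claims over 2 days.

Over the interval, μ = 3.8 × 2 = 7.6 (2 days).
P(N ≥ 10) = 1 − P(N ≤ 9) = 1 − Σ_{j=0}^{9} e^(−μ) μ^j/j! ≈ 0.2351.

0.2351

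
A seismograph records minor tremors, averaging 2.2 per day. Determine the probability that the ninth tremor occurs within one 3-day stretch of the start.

0.2204

Over the interval, μ = 2.2 × 3 = 6.6 (a 3-day stretch = 3 days).
The ninth arrival falls in the interval iff at least 9 events occur there: P(S_9 ≤ t) = P(N ≥ 9) = 1 − P(N ≤ 8) ≈ 0.2204.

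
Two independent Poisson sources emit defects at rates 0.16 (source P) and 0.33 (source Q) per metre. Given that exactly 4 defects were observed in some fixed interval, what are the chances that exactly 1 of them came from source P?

0.3990

Given the total, each event is independently from source P with probability p = λ_P/(λ_P+λ_Q) = 0.16/0.49 ≈ 0.3265.
So K ~ Binomial(4, 0.16/0.49): P(K = 1) = C(4,1) · (0.16/0.49)^1 · (0.33/0.49)^3 ≈ 0.3990.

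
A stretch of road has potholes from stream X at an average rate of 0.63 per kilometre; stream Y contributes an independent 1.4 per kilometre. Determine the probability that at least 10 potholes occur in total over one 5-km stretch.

Independent Poisson processes superpose: combined rate λ = 0.63 + 1.4 = 2.03 per kilometre.
Over the interval, μ = 2.03 × 5 = 10.15 (a 5-km stretch = 5 kilometres).
P(N ≥ 10) = 1 − P(N ≤ 9) ≈ 0.5607.

0.5607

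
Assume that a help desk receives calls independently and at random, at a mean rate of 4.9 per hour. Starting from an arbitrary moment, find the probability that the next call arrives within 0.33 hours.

Inter-arrival times are exponential with rate λ = 4.9 per hour.
P(T ≤ 0.33) = 1 − e^(−λt) = 1 − e^(−4.9 × 0.33) = 1 − e^(−1.617) ≈ 0.8015.

0.8015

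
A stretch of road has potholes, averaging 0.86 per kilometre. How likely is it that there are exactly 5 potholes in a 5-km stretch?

Over the interval, μ = 0.86 × 5 = 4.3 (a 5-km stretch = 5 kilometres).
P(N = 5) = e^(−μ) μ^5/5! = e^(−4.3) · 4.3^5/120 ≈ 0.1662.

0.1662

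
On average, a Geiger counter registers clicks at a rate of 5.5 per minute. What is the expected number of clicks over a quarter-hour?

82.5

E[N] = λt = 5.5 × 15 = 82.5 (a quarter-hour = 15 minutes).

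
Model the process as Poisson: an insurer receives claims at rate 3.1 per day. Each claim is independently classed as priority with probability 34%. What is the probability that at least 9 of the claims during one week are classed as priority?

0.3214

Thinning: the claims that are classed as priority themselves form a Poisson process with rate 0.34 × 3.1 = 1.054 per day.
Over the interval, μ = 1.054 × 7 = 7.378 (a week = 7 days).
P(N ≥ 9) = 1 − P(N ≤ 8) ≈ 0.3214.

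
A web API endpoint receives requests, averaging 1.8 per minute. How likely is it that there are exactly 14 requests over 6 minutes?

0.0687

Over the interval, μ = 1.8 × 6 = 10.8 (6 minutes).
P(N = 14) = e^(−μ) μ^14/14! = e^(−10.8) · 10.8^14/87178291200 ≈ 0.0687.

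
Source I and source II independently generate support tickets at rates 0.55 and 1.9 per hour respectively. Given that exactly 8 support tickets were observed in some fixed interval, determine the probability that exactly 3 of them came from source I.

Given the total, each event is independently from source I with probability p = λ_I/(λ_I+λ_II) = 0.55/2.45 ≈ 0.2245.
So K ~ Binomial(8, 0.55/2.45): P(K = 3) = C(8,3) · (0.55/2.45)^3 · (1.9/2.45)^5 ≈ 0.1777.

0.1777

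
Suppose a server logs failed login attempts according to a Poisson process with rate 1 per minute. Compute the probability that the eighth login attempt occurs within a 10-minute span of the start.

0.7798

Over the interval, μ = 1 × 10 = 10 (a 10-minute span = 10 minutes).
The eighth arrival falls in the interval iff at least 8 events occur there: P(S_8 ≤ t) = P(N ≥ 8) = 1 − P(N ≤ 7) ≈ 0.7798.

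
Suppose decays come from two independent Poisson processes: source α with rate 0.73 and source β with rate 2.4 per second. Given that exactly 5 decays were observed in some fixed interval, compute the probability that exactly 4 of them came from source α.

0.0113

Given the total, each event is independently from source α with probability p = λ_α/(λ_α+λ_β) = 0.73/3.13 ≈ 0.2332.
So K ~ Binomial(5, 0.73/3.13): P(K = 4) = C(5,4) · (0.73/3.13)^4 · (2.4/3.13)^1 ≈ 0.0113.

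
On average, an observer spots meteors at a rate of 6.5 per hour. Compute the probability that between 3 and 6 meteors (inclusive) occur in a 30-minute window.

Over the interval, μ = 6.5 × 0.5 = 3.25 (a 30-minute window = 0.5 hours).
P(3 ≤ N ≤ 6) = Σ_{j=3}^{6} e^(−3.25) · 3.25^j/j! ≈ 0.5827.

0.5827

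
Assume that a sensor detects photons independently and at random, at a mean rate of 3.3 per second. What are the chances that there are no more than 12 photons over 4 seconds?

Over the interval, μ = 3.3 × 4 = 13.2 (4 seconds).
P(N ≤ 12) = Σ_{j=0}^{12} e^(−μ) μ^j/j! ≈ 0.4413.

0.4413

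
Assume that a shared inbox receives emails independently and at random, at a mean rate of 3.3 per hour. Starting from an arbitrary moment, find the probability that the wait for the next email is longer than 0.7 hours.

0.0993

The wait for the next event is exponential with rate λ = 3.3 per hour.
P(T > 0.7) = e^(−λt) = e^(−3.3 × 0.7) = e^(−2.31) ≈ 0.0993.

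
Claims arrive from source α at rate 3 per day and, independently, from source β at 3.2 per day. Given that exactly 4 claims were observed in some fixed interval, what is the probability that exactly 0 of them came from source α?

Given the total, each event is independently from source α with probability p = λ_α/(λ_α+λ_β) = 3/6.2 ≈ 0.4839.
So K ~ Binomial(4, 3/6.2): P(K = 0) = C(4,0) · (3/6.2)^0 · (3.2/6.2)^4 ≈ 0.0710.

0.0710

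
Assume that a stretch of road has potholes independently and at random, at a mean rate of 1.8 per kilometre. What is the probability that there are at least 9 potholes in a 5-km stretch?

Over the interval, μ = 1.8 × 5 = 9 (a 5-km stretch = 5 kilometres).
P(N ≥ 9) = 1 − P(N ≤ 8) = 1 − Σ_{j=0}^{8} e^(−μ) μ^j/j! ≈ 0.5443.

0.5443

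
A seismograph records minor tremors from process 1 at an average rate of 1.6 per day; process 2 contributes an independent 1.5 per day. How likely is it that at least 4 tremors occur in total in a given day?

Independent Poisson processes superpose: combined rate λ = 1.6 + 1.5 = 3.1 per day.
So μ = 3.1.
P(N ≥ 4) = 1 − P(N ≤ 3) ≈ 0.3752.

0.3752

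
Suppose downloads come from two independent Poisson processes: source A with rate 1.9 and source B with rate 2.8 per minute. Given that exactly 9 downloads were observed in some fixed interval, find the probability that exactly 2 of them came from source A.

0.1567

Given the total, each event is independently from source A with probability p = λ_A/(λ_A+λ_B) = 1.9/4.7 ≈ 0.4043.
So K ~ Binomial(9, 1.9/4.7): P(K = 2) = C(9,2) · (1.9/4.7)^2 · (2.8/4.7)^7 ≈ 0.1567.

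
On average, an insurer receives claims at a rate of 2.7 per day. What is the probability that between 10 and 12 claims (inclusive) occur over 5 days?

0.2741

Over the interval, μ = 2.7 × 5 = 13.5 (5 days).
P(10 ≤ N ≤ 12) = Σ_{j=10}^{12} e^(−13.5) · 13.5^j/j! ≈ 0.2741.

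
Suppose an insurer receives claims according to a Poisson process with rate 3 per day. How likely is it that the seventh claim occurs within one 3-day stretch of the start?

Over the interval, μ = 3 × 3 = 9 (a 3-day stretch = 3 days).
The seventh arrival falls in the interval iff at least 7 events occur there: P(S_7 ≤ t) = P(N ≥ 7) = 1 − P(N ≤ 6) ≈ 0.7932.

0.7932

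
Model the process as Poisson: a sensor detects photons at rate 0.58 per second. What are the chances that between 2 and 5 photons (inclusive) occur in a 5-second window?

Over the interval, μ = 0.58 × 5 = 2.9 (a 5-second window = 5 seconds).
P(2 ≤ N ≤ 5) = Σ_{j=2}^{5} e^(−2.9) · 2.9^j/j! ≈ 0.7112.

0.7112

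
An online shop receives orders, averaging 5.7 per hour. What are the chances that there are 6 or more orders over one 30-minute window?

0.0696

Over the interval, μ = 5.7 × 0.5 = 2.85 (a 30-minute window = 0.5 hours).
P(N ≥ 6) = 1 − P(N ≤ 5) = 1 − Σ_{j=0}^{5} e^(−μ) μ^j/j! ≈ 0.0696.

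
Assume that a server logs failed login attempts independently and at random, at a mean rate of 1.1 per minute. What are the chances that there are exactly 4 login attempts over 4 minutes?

0.1917

Over the interval, μ = 1.1 × 4 = 4.4 (4 minutes).
P(N = 4) = e^(−μ) μ^4/4! = e^(−4.4) · 4.4^4/24 ≈ 0.1917.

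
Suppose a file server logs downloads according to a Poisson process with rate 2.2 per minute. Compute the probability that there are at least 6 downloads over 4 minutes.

0.8716

Over the interval, μ = 2.2 × 4 = 8.8 (4 minutes).
P(N ≥ 6) = 1 − P(N ≤ 5) = 1 − Σ_{j=0}^{5} e^(−μ) μ^j/j! ≈ 0.8716.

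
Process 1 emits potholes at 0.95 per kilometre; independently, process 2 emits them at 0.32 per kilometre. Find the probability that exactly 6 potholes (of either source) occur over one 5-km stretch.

Independent Poisson processes superpose: combined rate λ = 0.95 + 0.32 = 1.27 per kilometre.
Over the interval, μ = 1.27 × 5 = 6.35 (a 5-km stretch = 5 kilometres).
P(N = 6) = e^(−6.35) · 6.35^6/6! ≈ 0.1591.

0.1591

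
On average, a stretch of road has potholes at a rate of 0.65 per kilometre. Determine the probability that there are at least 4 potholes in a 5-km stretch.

Over the interval, μ = 0.65 × 5 = 3.25 (a 5-km stretch = 5 kilometres).
P(N ≥ 4) = 1 − P(N ≤ 3) = 1 − Σ_{j=0}^{3} e^(−μ) μ^j/j! ≈ 0.4086.

0.4086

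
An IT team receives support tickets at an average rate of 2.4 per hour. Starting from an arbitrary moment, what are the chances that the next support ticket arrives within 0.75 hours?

0.8347

Inter-arrival times are exponential with rate λ = 2.4 per hour.
P(T ≤ 0.75) = 1 − e^(−λt) = 1 − e^(−2.4 × 0.75) = 1 − e^(−1.8) ≈ 0.8347.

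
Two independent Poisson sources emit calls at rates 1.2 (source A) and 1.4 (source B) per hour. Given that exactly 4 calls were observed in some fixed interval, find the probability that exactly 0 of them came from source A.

Given the total, each event is independently from source A with probability p = λ_A/(λ_A+λ_B) = 1.2/2.6 ≈ 0.4615.
So K ~ Binomial(4, 1.2/2.6): P(K = 0) = C(4,0) · (1.2/2.6)^0 · (1.4/2.6)^4 ≈ 0.0841.

0.0841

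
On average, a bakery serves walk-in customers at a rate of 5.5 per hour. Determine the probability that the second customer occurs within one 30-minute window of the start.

0.7603

Over the interval, μ = 5.5 × 0.5 = 2.75 (a 30-minute window = 0.5 hours).
The second arrival falls in the interval iff at least 2 events occur there: P(S_2 ≤ t) = P(N ≥ 2) = 1 − P(N ≤ 1) ≈ 0.7603.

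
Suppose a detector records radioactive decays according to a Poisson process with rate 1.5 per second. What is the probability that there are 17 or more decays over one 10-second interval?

0.3359

Over the interval, μ = 1.5 × 10 = 15 (a 10-second interval = 10 seconds).
P(N ≥ 17) = 1 − P(N ≤ 16) = 1 − Σ_{j=0}^{16} e^(−μ) μ^j/j! ≈ 0.3359.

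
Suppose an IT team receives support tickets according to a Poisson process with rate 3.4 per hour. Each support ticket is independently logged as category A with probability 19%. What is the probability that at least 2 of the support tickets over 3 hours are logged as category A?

0.5770

Thinning: the support tickets that are logged as category A themselves form a Poisson process with rate 0.19 × 3.4 = 0.646 per hour.
Over the interval, μ = 0.646 × 3 = 1.938 (3 hours).
P(N ≥ 2) = 1 − P(N ≤ 1) ≈ 0.5770.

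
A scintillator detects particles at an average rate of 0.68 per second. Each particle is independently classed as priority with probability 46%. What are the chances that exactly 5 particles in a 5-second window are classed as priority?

0.0163

Thinning: the particles that are classed as priority themselves form a Poisson process with rate 0.46 × 0.68 = 0.3128 per second.
Over the interval, μ = 0.3128 × 5 = 1.564 (a 5-second window = 5 seconds).
P(N = 5) = e^(−1.564) · 1.564^5/5! ≈ 0.0163.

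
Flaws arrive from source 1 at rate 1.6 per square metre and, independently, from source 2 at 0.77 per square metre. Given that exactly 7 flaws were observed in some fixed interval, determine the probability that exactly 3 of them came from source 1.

0.1200

Given the total, each event is independently from source 1 with probability p = λ_1/(λ_1+λ_2) = 1.6/2.37 ≈ 0.6751.
So K ~ Binomial(7, 1.6/2.37): P(K = 3) = C(7,3) · (1.6/2.37)^3 · (0.77/2.37)^4 ≈ 0.1200.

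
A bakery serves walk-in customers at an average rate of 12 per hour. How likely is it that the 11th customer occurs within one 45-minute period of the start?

Over the interval, μ = 12 × 0.75 = 9 (a 45-minute period = 0.75 hours).
The 11th arrival falls in the interval iff at least 11 events occur there: P(S_11 ≤ t) = P(N ≥ 11) = 1 − P(N ≤ 10) ≈ 0.2940.

0.2940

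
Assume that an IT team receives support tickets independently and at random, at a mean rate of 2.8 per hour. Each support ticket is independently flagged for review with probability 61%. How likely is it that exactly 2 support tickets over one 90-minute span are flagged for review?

Thinning: the support tickets that are flagged for review themselves form a Poisson process with rate 0.61 × 2.8 = 1.708 per hour.
Over the interval, μ = 1.708 × 1.5 = 2.562 (a 90-minute span = 1.5 hours).
P(N = 2) = e^(−2.562) · 2.562^2/2! ≈ 0.2532.

0.2532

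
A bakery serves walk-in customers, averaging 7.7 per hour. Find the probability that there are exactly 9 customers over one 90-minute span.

Over the interval, μ = 7.7 × 1.5 = 11.55 (a 90-minute span = 1.5 hours).
P(N = 9) = e^(−μ) μ^9/9! = e^(−11.55) · 11.55^9/362880 ≈ 0.0971.

0.0971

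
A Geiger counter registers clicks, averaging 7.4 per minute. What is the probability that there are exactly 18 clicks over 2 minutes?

0.0677

Over the interval, μ = 7.4 × 2 = 14.8 (2 minutes).
P(N = 18) = e^(−μ) μ^18/18! = e^(−14.8) · 14.8^18/6402373705728000 ≈ 0.0677.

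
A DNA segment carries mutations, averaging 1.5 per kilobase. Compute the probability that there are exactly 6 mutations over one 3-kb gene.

Over the interval, μ = 1.5 × 3 = 4.5 (a 3-kb gene = 3 kilobases).
P(N = 6) = e^(−μ) μ^6/6! = e^(−4.5) · 4.5^6/720 ≈ 0.1281.

0.1281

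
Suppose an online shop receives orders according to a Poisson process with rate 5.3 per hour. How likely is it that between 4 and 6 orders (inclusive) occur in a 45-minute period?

Over the interval, μ = 5.3 × 0.75 = 3.975 (a 45-minute period = 0.75 hours).
P(4 ≤ N ≤ 6) = Σ_{j=4}^{6} e^(−3.975) · 3.975^j/j! ≈ 0.4535.

0.4535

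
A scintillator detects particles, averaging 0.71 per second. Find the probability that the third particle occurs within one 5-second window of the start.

Over the interval, μ = 0.71 × 5 = 3.55 (a 5-second window = 5 seconds).
The third arrival falls in the interval iff at least 3 events occur there: P(S_3 ≤ t) = P(N ≥ 3) = 1 − P(N ≤ 2) ≈ 0.6883.

0.6883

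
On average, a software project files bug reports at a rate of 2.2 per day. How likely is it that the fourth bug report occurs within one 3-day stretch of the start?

0.8948

Over the interval, μ = 2.2 × 3 = 6.6 (a 3-day stretch = 3 days).
The fourth arrival falls in the interval iff at least 4 events occur there: P(S_4 ≤ t) = P(N ≥ 4) = 1 − P(N ≤ 3) ≈ 0.8948.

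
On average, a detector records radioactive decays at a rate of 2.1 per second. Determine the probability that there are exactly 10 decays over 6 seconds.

0.0937

Over the interval, μ = 2.1 × 6 = 12.6 (6 seconds).
P(N = 10) = e^(−μ) μ^10/10! = e^(−12.6) · 12.6^10/3628800 ≈ 0.0937.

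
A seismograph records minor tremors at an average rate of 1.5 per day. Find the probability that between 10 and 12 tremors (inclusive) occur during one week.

Over the interval, μ = 1.5 × 7 = 10.5 (a week = 7 days).
P(10 ≤ N ≤ 12) = Σ_{j=10}^{12} e^(−10.5) · 10.5^j/j! ≈ 0.3448.

0.3448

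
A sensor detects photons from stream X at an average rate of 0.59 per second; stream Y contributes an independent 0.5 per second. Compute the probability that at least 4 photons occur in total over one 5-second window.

0.7926

Independent Poisson processes superpose: combined rate λ = 0.59 + 0.5 = 1.09 per second.
Over the interval, μ = 1.09 × 5 = 5.45 (a 5-second window = 5 seconds).
P(N ≥ 4) = 1 − P(N ≤ 3) ≈ 0.7926.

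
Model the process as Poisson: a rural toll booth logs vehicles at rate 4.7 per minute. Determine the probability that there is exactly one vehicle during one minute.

With mean μ = 4.7 per minute,
P(N = 1) = e^(−μ) μ^1/1! = e^(−4.7) · 4.7^1/1 ≈ 0.0427.

0.0427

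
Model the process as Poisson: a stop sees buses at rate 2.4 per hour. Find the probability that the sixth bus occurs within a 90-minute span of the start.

Over the interval, μ = 2.4 × 1.5 = 3.6 (a 90-minute span = 1.5 hours).
The sixth arrival falls in the interval iff at least 6 events occur there: P(S_6 ≤ t) = P(N ≥ 6) = 1 − P(N ≤ 5) ≈ 0.1559.

0.1559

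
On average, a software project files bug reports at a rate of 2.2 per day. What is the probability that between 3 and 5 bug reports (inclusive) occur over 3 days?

0.3147

Over the interval, μ = 2.2 × 3 = 6.6 (3 days).
P(3 ≤ N ≤ 5) = Σ_{j=3}^{5} e^(−6.6) · 6.6^j/j! ≈ 0.3147.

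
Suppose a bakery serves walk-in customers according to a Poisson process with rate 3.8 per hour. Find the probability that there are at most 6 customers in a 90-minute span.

0.6544

Over the interval, μ = 3.8 × 1.5 = 5.7 (a 90-minute span = 1.5 hours).
P(N ≤ 6) = Σ_{j=0}^{6} e^(−μ) μ^j/j! ≈ 0.6544.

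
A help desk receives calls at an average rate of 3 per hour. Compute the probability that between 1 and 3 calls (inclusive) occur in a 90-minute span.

0.3312

Over the interval, μ = 3 × 1.5 = 4.5 (a 90-minute span = 1.5 hours).
P(1 ≤ N ≤ 3) = Σ_{j=1}^{3} e^(−4.5) · 4.5^j/j! ≈ 0.3312.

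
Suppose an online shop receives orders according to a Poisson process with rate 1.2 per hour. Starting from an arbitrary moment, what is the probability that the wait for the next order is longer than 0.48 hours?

The wait for the next event is exponential with rate λ = 1.2 per hour.
P(T > 0.48) = e^(−λt) = e^(−1.2 × 0.48) = e^(−0.576) ≈ 0.5621.

0.5621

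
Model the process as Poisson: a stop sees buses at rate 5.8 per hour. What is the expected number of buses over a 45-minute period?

E[N] = λt = 5.8 × 0.75 = 4.35 (a 45-minute period = 0.75 hours).

4.35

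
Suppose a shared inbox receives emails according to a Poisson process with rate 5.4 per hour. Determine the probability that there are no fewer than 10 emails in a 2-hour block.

Over the interval, μ = 5.4 × 2 = 10.8 (a 2-hour block = 2 hours).
P(N ≥ 10) = 1 − P(N ≤ 9) = 1 − Σ_{j=0}^{9} e^(−μ) μ^j/j! ≈ 0.6374.

0.6374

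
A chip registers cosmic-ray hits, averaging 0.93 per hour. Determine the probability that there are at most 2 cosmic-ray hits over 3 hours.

0.4718

Over the interval, μ = 0.93 × 3 = 2.79 (3 hours).
P(N ≤ 2) = Σ_{j=0}^{2} e^(−μ) μ^j/j! ≈ 0.4718.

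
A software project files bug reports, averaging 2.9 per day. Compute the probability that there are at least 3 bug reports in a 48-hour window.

0.9285

Over the interval, μ = 2.9 × 2 = 5.8 (a 48-hour window = 2 days).
P(N ≥ 3) = 1 − P(N ≤ 2) = 1 − Σ_{j=0}^{2} e^(−μ) μ^j/j! ≈ 0.9285.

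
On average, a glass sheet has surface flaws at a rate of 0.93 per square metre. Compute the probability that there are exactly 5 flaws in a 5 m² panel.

Over the interval, μ = 0.93 × 5 = 4.65 (a 5 m² panel = 5 square metres).
P(N = 5) = e^(−μ) μ^5/5! = e^(−4.65) · 4.65^5/120 ≈ 0.1732.

0.1732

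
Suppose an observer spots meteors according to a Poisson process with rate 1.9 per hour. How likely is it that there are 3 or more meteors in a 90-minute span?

0.5424

Over the interval, μ = 1.9 × 1.5 = 2.85 (a 90-minute span = 1.5 hours).
P(N ≥ 3) = 1 − P(N ≤ 2) = 1 − Σ_{j=0}^{2} e^(−μ) μ^j/j! ≈ 0.5424.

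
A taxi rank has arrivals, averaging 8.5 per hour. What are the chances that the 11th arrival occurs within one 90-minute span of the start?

Over the interval, μ = 8.5 × 1.5 = 12.75 (a 90-minute span = 1.5 hours).
The 11th arrival falls in the interval iff at least 11 events occur there: P(S_11 ≤ t) = P(N ≥ 11) = 1 − P(N ≤ 10) ≈ 0.7262.

0.7262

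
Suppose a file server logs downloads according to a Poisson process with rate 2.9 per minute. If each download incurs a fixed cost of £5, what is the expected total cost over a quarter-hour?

£217.5

E[N] = 2.9 × 15 = 43.5 (a quarter-hour = 15 minutes); E[cost] = 43.5 × £5 = £217.5.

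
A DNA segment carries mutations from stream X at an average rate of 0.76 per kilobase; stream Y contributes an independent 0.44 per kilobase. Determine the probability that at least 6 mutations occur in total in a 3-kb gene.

0.1559

Independent Poisson processes superpose: combined rate λ = 0.76 + 0.44 = 1.2 per kilobase.
Over the interval, μ = 1.2 × 3 = 3.6 (a 3-kb gene = 3 kilobases).
P(N ≥ 6) = 1 − P(N ≤ 5) ≈ 0.1559.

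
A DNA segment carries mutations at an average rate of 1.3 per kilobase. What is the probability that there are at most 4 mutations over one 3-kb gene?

Over the interval, μ = 1.3 × 3 = 3.9 (a 3-kb gene = 3 kilobases).
P(N ≤ 4) = Σ_{j=0}^{4} e^(−μ) μ^j/j! ≈ 0.6484.

0.6484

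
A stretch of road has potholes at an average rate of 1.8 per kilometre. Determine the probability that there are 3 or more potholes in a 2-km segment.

0.6973

Over the interval, μ = 1.8 × 2 = 3.6 (a 2-km segment = 2 kilometres).
P(N ≥ 3) = 1 − P(N ≤ 2) = 1 − Σ_{j=0}^{2} e^(−μ) μ^j/j! ≈ 0.6973.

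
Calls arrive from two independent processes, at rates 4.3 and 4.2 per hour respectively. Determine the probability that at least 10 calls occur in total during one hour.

0.3470

Independent Poisson processes superpose: combined rate λ = 4.3 + 4.2 = 8.5 per hour.
So μ = 8.5.
P(N ≥ 10) = 1 − P(N ≤ 9) ≈ 0.3470.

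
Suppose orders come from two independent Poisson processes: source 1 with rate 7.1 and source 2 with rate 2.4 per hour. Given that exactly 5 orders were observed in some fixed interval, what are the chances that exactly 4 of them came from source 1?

Given the total, each event is independently from source 1 with probability p = λ_1/(λ_1+λ_2) = 7.1/9.5 ≈ 0.7474.
So K ~ Binomial(5, 7.1/9.5): P(K = 4) = C(5,4) · (7.1/9.5)^4 · (2.4/9.5)^1 ≈ 0.3941.

0.3941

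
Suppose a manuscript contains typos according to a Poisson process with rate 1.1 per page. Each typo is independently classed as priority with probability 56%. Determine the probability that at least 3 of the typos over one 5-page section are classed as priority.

0.5945

Thinning: the typos that are classed as priority themselves form a Poisson process with rate 0.56 × 1.1 = 0.616 per page.
Over the interval, μ = 0.616 × 5 = 3.08 (a 5-page section = 5 pages).
P(N ≥ 3) = 1 − P(N ≤ 2) ≈ 0.5945.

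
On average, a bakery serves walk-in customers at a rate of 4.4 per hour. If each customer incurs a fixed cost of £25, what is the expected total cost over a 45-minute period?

£82.5

E[N] = 4.4 × 0.75 = 3.3 (a 45-minute period = 0.75 hours); E[cost] = 3.3 × £25 = £82.5.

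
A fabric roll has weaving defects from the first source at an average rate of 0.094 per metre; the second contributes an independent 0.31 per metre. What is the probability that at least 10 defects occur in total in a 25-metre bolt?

0.5545

Independent Poisson processes superpose: combined rate λ = 0.094 + 0.31 = 0.404 per metre.
Over the interval, μ = 0.404 × 25 = 10.1 (a 25-metre bolt = 25 metres).
P(N ≥ 10) = 1 − P(N ≤ 9) ≈ 0.5545.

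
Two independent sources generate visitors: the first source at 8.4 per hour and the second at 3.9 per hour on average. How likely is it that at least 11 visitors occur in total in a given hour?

0.6834

Independent Poisson processes superpose: combined rate λ = 8.4 + 3.9 = 12.3 per hour.
So μ = 12.3.
P(N ≥ 11) = 1 − P(N ≤ 10) ≈ 0.6834.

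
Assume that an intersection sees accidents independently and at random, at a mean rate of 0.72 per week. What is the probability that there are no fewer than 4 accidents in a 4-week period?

0.3259

Over the interval, μ = 0.72 × 4 = 2.88 (a 4-week period = 4 weeks).
P(N ≥ 4) = 1 − P(N ≤ 3) = 1 − Σ_{j=0}^{3} e^(−μ) μ^j/j! ≈ 0.3259.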